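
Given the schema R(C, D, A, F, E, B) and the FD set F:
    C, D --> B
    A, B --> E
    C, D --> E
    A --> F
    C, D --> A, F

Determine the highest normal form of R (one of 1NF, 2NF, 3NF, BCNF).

Candidate key: {C, D}. Prime attributes: {C, D}.
A, B --> E: {A, B}⁺ = {A, B, E, F}, which is not all of the attributes, so the left side is not a superkey — BCNF is violated.
A, B --> E has non-prime {E} on the right and a non-superkey on the left, so 3NF fails.
No non-prime attribute depends on a proper subset of any candidate key, so 2NF holds.

2NF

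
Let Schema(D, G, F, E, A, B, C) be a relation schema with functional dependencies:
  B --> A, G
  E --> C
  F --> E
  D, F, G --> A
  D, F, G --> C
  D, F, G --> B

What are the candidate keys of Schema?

{D, F} never appear on the right of any FD, so every key must include all of them.
Closure of {B, D, F} is {A, B, C, D, E, F, G}, the whole schema; {B, D, F} is a candidate key.
Closure of {D, F, G} is {A, B, C, D, E, F, G}, the whole schema; {D, F, G} is a candidate key.
Any other superkey properly contains one of these, so there are no further candidate keys.

{B, D, F}, {D, F, G}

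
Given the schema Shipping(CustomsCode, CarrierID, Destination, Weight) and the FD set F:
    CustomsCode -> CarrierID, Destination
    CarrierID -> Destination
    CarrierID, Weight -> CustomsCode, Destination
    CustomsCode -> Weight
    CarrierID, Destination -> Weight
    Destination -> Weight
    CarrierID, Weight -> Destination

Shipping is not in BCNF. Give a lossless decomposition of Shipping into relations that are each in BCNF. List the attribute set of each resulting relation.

Candidate keys of the original relation: {CarrierID}, {CustomsCode}.
Within {CarrierID, CustomsCode, Destination, Weight}: {Destination}⁺ ∩ {CarrierID, CustomsCode, Destination, Weight} = {Destination, Weight}, not the whole set, so Destination -> Weight violates BCNF; decompose into {Destination, Weight} and {CarrierID, CustomsCode, Destination}.
{Destination, Weight} is in BCNF.
{CarrierID, CustomsCode, Destination} is in BCNF.

{CarrierID, CustomsCode, Destination}; {Destination, Weight}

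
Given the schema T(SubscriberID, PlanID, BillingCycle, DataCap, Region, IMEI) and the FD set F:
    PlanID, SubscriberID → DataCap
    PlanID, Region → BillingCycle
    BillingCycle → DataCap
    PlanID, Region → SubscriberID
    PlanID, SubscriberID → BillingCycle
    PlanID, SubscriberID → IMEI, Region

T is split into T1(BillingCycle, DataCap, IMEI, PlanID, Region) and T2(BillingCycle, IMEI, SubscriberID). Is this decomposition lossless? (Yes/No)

No

T1 ∩ T2 = {BillingCycle, IMEI}; its closure under F is {BillingCycle, DataCap, IMEI}.
The closure covers neither T1 nor T2 entirely; the join is not lossless.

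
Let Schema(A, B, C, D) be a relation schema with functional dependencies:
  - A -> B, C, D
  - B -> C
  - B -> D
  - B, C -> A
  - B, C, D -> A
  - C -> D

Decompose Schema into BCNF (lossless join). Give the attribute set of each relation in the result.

Candidate keys of the original relation: {A}, {B}.
Within {A, B, C, D}: {C}⁺ ∩ {A, B, C, D} = {C, D}, not the whole set, so C -> D violates BCNF; decompose into {C, D} and {A, B, C}.
{C, D} is in BCNF.
{A, B, C} is in BCNF.

{A, B, C}; {C, D}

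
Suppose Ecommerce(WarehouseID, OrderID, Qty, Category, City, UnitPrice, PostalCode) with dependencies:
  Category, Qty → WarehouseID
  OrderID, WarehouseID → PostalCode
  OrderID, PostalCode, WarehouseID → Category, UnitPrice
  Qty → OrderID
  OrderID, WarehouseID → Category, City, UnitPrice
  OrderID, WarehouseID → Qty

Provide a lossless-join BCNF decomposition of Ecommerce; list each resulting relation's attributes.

{Category, City, PostalCode, Qty, UnitPrice, WarehouseID}; {OrderID, Qty}

Candidate keys of the original relation: {Category, Qty}, {OrderID, WarehouseID}, {Qty, WarehouseID}.
{Category, City, OrderID, PostalCode, Qty, UnitPrice, WarehouseID}: {Qty} determines {OrderID, Qty} here but is not a superkey — split on Qty → OrderID, giving {OrderID, Qty} and {Category, City, PostalCode, Qty, UnitPrice, WarehouseID}.
{OrderID, Qty} is in BCNF.
{Category, City, PostalCode, Qty, UnitPrice, WarehouseID} is in BCNF.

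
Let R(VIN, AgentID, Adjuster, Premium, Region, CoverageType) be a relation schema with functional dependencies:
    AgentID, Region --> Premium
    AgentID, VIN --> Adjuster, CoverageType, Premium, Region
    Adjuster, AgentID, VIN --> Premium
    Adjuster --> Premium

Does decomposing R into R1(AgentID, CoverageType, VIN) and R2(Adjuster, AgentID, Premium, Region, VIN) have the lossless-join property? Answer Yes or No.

Yes

R1 ∩ R2 = {AgentID, VIN}; its closure under F is {Adjuster, AgentID, CoverageType, Premium, Region, VIN}.
Since R1 ⊆ {Adjuster, AgentID, CoverageType, Premium, Region, VIN}, the intersection is a superkey of R1; the decomposition is lossless.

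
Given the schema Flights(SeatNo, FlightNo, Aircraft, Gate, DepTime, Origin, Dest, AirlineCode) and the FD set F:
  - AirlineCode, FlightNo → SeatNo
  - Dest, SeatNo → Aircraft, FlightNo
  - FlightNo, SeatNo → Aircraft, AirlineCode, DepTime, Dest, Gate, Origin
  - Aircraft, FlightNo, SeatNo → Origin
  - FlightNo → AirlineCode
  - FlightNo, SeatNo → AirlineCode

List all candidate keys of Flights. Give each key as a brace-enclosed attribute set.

{Dest, SeatNo}, {FlightNo}

{FlightNo} is a candidate key since {FlightNo}⁺ = {Aircraft, AirlineCode, DepTime, Dest, FlightNo, Gate, Origin, SeatNo} covers every attribute.
{Dest, SeatNo} is a candidate key since {Dest, SeatNo}⁺ = {Aircraft, AirlineCode, DepTime, Dest, FlightNo, Gate, Origin, SeatNo} covers every attribute.
These are minimal and exhaustive — every other superkey contains one of them.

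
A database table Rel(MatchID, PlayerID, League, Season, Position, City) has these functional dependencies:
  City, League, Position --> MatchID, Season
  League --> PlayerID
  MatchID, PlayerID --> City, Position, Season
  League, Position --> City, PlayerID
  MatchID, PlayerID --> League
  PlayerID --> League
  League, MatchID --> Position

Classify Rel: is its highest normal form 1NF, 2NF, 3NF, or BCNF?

Candidate keys: {League, MatchID}, {League, Position}, {MatchID, PlayerID}, {PlayerID, Position}. Prime attributes: {League, MatchID, PlayerID, Position}.
League --> PlayerID: {League}⁺ = {League, PlayerID}, which is not all of the attributes, so the left side is not a superkey — BCNF is violated.
But every attribute on its right side ({PlayerID}) is prime, and the same holds for every other non-superkey FD, so 3NF still holds.

3NF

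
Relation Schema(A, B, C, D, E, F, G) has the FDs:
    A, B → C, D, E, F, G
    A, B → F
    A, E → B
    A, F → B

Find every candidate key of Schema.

{A, B}, {A, E}, {A, F}

Attributes never on any right-hand side: {A} — every candidate key must contain it.
{A, B} is a candidate key since {A, B}⁺ = {A, B, C, D, E, F, G} covers every attribute.
{A, E} is a candidate key since {A, E}⁺ = {A, B, C, D, E, F, G} covers every attribute.
{A, F} is a candidate key since {A, F}⁺ = {A, B, C, D, E, F, G} covers every attribute.
Any other superkey properly contains one of these, so there are no further candidate keys.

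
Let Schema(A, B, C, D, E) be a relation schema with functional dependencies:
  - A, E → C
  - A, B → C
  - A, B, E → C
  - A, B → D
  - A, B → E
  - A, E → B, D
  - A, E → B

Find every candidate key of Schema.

{A, B}, {A, E}

{A} never appears on the right of any FD, so every key must include it.
{A, B}⁺ = {A, B, C, D, E} — all of the relation — so {A, B} is a candidate key.
{A, E}⁺ = {A, B, C, D, E} — all of the relation — so {A, E} is a candidate key.
Any other superkey properly contains one of these, so there are no further candidate keys.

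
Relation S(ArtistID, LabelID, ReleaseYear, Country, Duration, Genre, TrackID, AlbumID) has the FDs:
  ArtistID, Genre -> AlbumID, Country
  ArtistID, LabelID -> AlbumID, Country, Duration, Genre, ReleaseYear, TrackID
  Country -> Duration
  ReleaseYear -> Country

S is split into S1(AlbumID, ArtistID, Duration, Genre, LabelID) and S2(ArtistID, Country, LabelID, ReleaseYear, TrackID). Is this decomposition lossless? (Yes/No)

Yes

Common attributes: {ArtistID, LabelID}; their closure is {AlbumID, ArtistID, Country, Duration, Genre, LabelID, ReleaseYear, TrackID}.
Since S1 ⊆ {AlbumID, ArtistID, Country, Duration, Genre, LabelID, ReleaseYear, TrackID}, the intersection is a superkey of S1; the decomposition is lossless.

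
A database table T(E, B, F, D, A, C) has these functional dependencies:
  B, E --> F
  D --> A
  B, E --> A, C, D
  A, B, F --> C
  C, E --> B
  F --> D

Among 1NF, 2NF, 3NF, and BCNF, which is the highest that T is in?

2NF

Candidate keys: {B, E}, {C, E}. Prime attributes: {B, C, E}.
D --> A breaks BCNF: {D}⁺ = {A, D}, so {D} is not a superkey.
Because {A} is non-prime and the left side of D --> A is not a superkey, the relation is not in 3NF.
No proper subset of a key has a non-prime attribute in its closure, so there is no partial dependency; 2NF holds.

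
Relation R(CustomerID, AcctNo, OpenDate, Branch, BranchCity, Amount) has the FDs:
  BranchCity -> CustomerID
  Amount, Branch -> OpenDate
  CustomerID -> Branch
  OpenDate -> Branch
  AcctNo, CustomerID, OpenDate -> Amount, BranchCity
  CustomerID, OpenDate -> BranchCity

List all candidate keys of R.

Attributes never on any right-hand side: {AcctNo} — every candidate key must contain it.
{AcctNo, Amount, BranchCity} is a candidate key since {AcctNo, Amount, BranchCity}⁺ = {AcctNo, Amount, Branch, BranchCity, CustomerID, OpenDate} covers every attribute.
{AcctNo, Amount, CustomerID} is a candidate key since {AcctNo, Amount, CustomerID}⁺ = {AcctNo, Amount, Branch, BranchCity, CustomerID, OpenDate} covers every attribute.
{AcctNo, BranchCity, OpenDate} is a candidate key since {AcctNo, BranchCity, OpenDate}⁺ = {AcctNo, Amount, Branch, BranchCity, CustomerID, OpenDate} covers every attribute.
{AcctNo, CustomerID, OpenDate} is a candidate key since {AcctNo, CustomerID, OpenDate}⁺ = {AcctNo, Amount, Branch, BranchCity, CustomerID, OpenDate} covers every attribute.
No proper subset of any of these is a key, and no other minimal superkey exists.

{AcctNo, Amount, BranchCity}, {AcctNo, Amount, CustomerID}, {AcctNo, BranchCity, OpenDate}, {AcctNo, CustomerID, OpenDate}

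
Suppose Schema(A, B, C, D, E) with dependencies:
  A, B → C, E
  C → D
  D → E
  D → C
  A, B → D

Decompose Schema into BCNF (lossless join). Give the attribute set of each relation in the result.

{A, B, C}; {C, D, E}

Candidate key of the original relation: {A, B}.
In {A, B, C, D, E}, {C} is not a superkey ({C}⁺ restricted to this set is {C, D, E}), so split on C → D, E into {C, D, E} and {A, B, C}.
{C, D, E} is in BCNF.
{A, B, C} is in BCNF.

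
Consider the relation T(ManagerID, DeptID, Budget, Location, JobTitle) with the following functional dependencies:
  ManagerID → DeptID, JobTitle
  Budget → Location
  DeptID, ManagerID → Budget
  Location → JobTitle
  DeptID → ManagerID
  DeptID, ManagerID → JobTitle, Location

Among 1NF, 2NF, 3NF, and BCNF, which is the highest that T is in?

Candidate keys: {DeptID}, {ManagerID}. Prime attributes: {DeptID, ManagerID}.
Budget → Location breaks BCNF: {Budget}⁺ = {Budget, JobTitle, Location}, so {Budget} is not a superkey.
Budget → Location has non-prime {Location} on the right and a non-superkey on the left, so 3NF fails.
Every candidate key is a single attribute, so no partial dependency is possible; 2NF holds.

2NF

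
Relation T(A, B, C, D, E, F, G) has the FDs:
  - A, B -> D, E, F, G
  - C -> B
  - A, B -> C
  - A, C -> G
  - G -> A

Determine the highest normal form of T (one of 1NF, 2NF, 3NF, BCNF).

3NF

Candidate keys: {A, B}, {A, C}, {B, G}, {C, G}. Prime attributes: {A, B, C, G}.
C -> B: {C}⁺ = {B, C}, which is not all of the attributes, so the left side is not a superkey — BCNF is violated.
Since {B} ⊆ prime attributes and every other non-superkey FD also has a prime right side, the schema is in 3NF.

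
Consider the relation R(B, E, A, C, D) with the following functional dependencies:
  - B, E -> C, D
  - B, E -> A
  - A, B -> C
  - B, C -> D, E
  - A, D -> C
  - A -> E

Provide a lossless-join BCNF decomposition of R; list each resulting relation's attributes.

Candidate keys of the original relation: {A, B}, {B, C}, {B, E}.
In {A, B, C, D, E}, {A, D} is not a superkey ({A, D}⁺ restricted to this set is {A, C, D, E}), so split on A, D -> C, E into {A, C, D, E} and {A, B, D}.
In {A, C, D, E}, {A} is not a superkey ({A}⁺ restricted to this set is {A, E}), so split on A -> E into {A, E} and {A, C, D}.
{A, E}: every determinant is a superkey — BCNF.
{A, C, D}: every determinant is a superkey — BCNF.
{A, B, D}: every determinant is a superkey — BCNF.

{A, B, D}; {A, C, D}; {A, E}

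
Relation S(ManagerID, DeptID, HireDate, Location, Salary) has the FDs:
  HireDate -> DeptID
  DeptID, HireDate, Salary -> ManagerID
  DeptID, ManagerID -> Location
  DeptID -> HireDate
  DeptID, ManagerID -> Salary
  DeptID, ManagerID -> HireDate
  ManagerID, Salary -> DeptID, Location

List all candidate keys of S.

{DeptID, ManagerID}, {DeptID, Salary}, {HireDate, ManagerID}, {HireDate, Salary}, {ManagerID, Salary}

{DeptID, ManagerID} is a candidate key since {DeptID, ManagerID}⁺ = {DeptID, HireDate, Location, ManagerID, Salary} covers every attribute.
{DeptID, Salary} is a candidate key since {DeptID, Salary}⁺ = {DeptID, HireDate, Location, ManagerID, Salary} covers every attribute.
{HireDate, ManagerID} is a candidate key since {HireDate, ManagerID}⁺ = {DeptID, HireDate, Location, ManagerID, Salary} covers every attribute.
{HireDate, Salary} is a candidate key since {HireDate, Salary}⁺ = {DeptID, HireDate, Location, ManagerID, Salary} covers every attribute.
{ManagerID, Salary} is a candidate key since {ManagerID, Salary}⁺ = {DeptID, HireDate, Location, ManagerID, Salary} covers every attribute.
Any other superkey properly contains one of these, so there are no further candidate keys.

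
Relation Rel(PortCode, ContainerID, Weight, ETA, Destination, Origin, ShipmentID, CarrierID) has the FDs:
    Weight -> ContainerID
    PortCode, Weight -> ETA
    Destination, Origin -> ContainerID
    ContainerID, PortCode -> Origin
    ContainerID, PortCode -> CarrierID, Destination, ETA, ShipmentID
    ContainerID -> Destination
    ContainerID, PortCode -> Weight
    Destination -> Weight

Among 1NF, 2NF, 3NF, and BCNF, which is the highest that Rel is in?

3NF

Candidate keys: {ContainerID, PortCode}, {Destination, PortCode}, {PortCode, Weight}. Prime attributes: {ContainerID, Destination, PortCode, Weight}.
Weight -> ContainerID: {Weight}⁺ = {ContainerID, Destination, Weight}, which is not all of the attributes, so the left side is not a superkey — BCNF is violated.
Its right-hand attributes {ContainerID} are all prime, as are those of every other non-superkey FD — the relation is in 3NF.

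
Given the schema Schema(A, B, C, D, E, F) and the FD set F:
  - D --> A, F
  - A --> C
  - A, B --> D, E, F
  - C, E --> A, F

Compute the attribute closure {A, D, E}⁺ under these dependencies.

{A, C, D, E, F}

Start with {A, D, E}.
D --> A, F applies; add {F} → now {A, D, E, F}.
A --> C applies; add {C} → now {A, C, D, E, F}.
No further FD applies.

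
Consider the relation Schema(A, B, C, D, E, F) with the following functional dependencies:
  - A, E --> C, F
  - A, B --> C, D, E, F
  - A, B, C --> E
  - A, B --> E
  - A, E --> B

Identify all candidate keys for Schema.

No FD produces {A}, so it must be in every candidate key.
{A, B} is a candidate key since {A, B}⁺ = {A, B, C, D, E, F} covers every attribute.
{A, E} is a candidate key since {A, E}⁺ = {A, B, C, D, E, F} covers every attribute.
No proper subset of any of these is a key, and no other minimal superkey exists.

{A, B}, {A, E}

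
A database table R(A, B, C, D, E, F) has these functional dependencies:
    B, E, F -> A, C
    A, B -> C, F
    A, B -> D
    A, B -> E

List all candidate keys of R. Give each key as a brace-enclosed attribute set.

{A, B}, {B, E, F}

No FD produces {B}, so it must be in every candidate key.
{A, B}⁺ = {A, B, C, D, E, F}, which is every attribute, so {A, B} is a candidate key.
{B, E, F}⁺ = {A, B, C, D, E, F}, which is every attribute, so {B, E, F} is a candidate key.
These are minimal and exhaustive — every other superkey contains one of them.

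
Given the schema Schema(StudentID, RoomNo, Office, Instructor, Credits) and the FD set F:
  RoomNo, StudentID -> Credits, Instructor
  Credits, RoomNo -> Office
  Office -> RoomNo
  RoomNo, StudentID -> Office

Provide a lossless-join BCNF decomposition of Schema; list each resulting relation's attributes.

{Credits, Instructor, RoomNo, StudentID}; {Credits, Office}; {Office, RoomNo}

Candidate keys of the original relation: {Office, StudentID}, {RoomNo, StudentID}.
Within {Credits, Instructor, Office, RoomNo, StudentID}: {Credits, RoomNo}⁺ ∩ {Credits, Instructor, Office, RoomNo, StudentID} = {Credits, Office, RoomNo}, not the whole set, so Credits, RoomNo -> Office violates BCNF; decompose into {Credits, Office, RoomNo} and {Credits, Instructor, RoomNo, StudentID}.
Within {Credits, Office, RoomNo}: {Office}⁺ ∩ {Credits, Office, RoomNo} = {Office, RoomNo}, not the whole set, so Office -> RoomNo violates BCNF; decompose into {Office, RoomNo} and {Credits, Office}.
{Office, RoomNo}: every determinant is a superkey — BCNF.
{Credits, Office}: every determinant is a superkey — BCNF.
{Credits, Instructor, RoomNo, StudentID}: every determinant is a superkey — BCNF.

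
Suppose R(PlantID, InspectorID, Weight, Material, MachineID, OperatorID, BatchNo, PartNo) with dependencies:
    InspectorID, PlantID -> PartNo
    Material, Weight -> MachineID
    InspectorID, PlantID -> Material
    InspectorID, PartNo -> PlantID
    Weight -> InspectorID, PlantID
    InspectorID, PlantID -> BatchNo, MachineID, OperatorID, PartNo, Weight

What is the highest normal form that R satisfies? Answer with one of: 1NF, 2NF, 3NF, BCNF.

Candidate keys: {InspectorID, PartNo}, {InspectorID, PlantID}, {Weight}. Prime attributes: {InspectorID, PartNo, PlantID, Weight}.
Every FD has a superkey on the left, so the relation is in BCNF.

BCNF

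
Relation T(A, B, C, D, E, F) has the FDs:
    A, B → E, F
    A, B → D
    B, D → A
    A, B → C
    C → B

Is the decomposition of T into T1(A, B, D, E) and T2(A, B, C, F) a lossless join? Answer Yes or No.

Yes

T1 ∩ T2 = {A, B}; its closure under F is {A, B, C, D, E, F}.
T1 is contained in that closure, so T1 ∩ T2 → T1 holds and the join is lossless.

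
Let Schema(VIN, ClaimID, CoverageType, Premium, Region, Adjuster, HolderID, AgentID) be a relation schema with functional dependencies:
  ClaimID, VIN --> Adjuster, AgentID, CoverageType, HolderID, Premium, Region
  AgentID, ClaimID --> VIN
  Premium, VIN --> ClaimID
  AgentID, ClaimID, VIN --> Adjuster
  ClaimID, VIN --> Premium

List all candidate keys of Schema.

{AgentID, ClaimID}, {ClaimID, VIN}, {Premium, VIN}

{AgentID, ClaimID}⁺ = {Adjuster, AgentID, ClaimID, CoverageType, HolderID, Premium, Region, VIN}, which is every attribute, so {AgentID, ClaimID} is a candidate key.
{ClaimID, VIN}⁺ = {Adjuster, AgentID, ClaimID, CoverageType, HolderID, Premium, Region, VIN}, which is every attribute, so {ClaimID, VIN} is a candidate key.
{Premium, VIN}⁺ = {Adjuster, AgentID, ClaimID, CoverageType, HolderID, Premium, Region, VIN}, which is every attribute, so {Premium, VIN} is a candidate key.
Any other superkey properly contains one of these, so there are no further candidate keys.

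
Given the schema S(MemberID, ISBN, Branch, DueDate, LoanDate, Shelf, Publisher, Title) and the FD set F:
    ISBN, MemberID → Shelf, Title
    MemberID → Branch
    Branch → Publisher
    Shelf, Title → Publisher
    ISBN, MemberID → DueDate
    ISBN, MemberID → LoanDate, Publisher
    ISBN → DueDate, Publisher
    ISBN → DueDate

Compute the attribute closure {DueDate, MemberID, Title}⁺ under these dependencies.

{Branch, DueDate, MemberID, Publisher, Title}

Start with {DueDate, MemberID, Title}.
MemberID → Branch applies; add {Branch} → now {Branch, DueDate, MemberID, Title}.
Branch → Publisher applies; add {Publisher} → now {Branch, DueDate, MemberID, Publisher, Title}.
No further FD applies.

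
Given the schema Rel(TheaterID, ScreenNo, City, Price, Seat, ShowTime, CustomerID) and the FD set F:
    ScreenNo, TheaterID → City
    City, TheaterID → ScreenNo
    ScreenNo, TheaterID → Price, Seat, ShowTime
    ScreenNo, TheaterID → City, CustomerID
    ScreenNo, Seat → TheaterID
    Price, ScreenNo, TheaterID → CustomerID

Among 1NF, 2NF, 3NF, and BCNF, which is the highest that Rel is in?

BCNF

Candidate keys: {City, TheaterID}, {ScreenNo, Seat}, {ScreenNo, TheaterID}. Prime attributes: {City, ScreenNo, Seat, TheaterID}.
Each dependency's left side is a superkey — BCNF holds.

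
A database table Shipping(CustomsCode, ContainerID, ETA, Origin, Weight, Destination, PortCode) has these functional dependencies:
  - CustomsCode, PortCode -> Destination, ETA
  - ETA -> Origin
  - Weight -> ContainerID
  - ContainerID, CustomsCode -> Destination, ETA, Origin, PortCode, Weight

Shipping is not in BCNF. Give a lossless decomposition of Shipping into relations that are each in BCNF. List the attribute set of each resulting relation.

Candidate keys of the original relation: {ContainerID, CustomsCode}, {CustomsCode, Weight}.
In {ContainerID, CustomsCode, Destination, ETA, Origin, PortCode, Weight}, {CustomsCode, PortCode} is not a superkey ({CustomsCode, PortCode}⁺ restricted to this set is {CustomsCode, Destination, ETA, Origin, PortCode}), so split on CustomsCode, PortCode -> Destination, ETA, Origin into {CustomsCode, Destination, ETA, Origin, PortCode} and {ContainerID, CustomsCode, PortCode, Weight}.
In {CustomsCode, Destination, ETA, Origin, PortCode}, {ETA} is not a superkey ({ETA}⁺ restricted to this set is {ETA, Origin}), so split on ETA -> Origin into {ETA, Origin} and {CustomsCode, Destination, ETA, PortCode}.
{ETA, Origin} is in BCNF.
{CustomsCode, Destination, ETA, PortCode} is in BCNF.
In {ContainerID, CustomsCode, PortCode, Weight}, {Weight} is not a superkey ({Weight}⁺ restricted to this set is {ContainerID, Weight}), so split on Weight -> ContainerID into {ContainerID, Weight} and {CustomsCode, PortCode, Weight}.
{ContainerID, Weight} is in BCNF.
{CustomsCode, PortCode, Weight} is in BCNF.

{ContainerID, Weight}; {CustomsCode, Destination, ETA, PortCode}; {CustomsCode, PortCode, Weight}; {ETA, Origin}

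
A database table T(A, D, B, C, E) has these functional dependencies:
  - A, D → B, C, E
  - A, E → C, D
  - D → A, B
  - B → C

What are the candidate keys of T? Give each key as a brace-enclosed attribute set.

{D}⁺ = {A, B, C, D, E} — all of the relation — so {D} is a candidate key.
{A, E}⁺ = {A, B, C, D, E} — all of the relation — so {A, E} is a candidate key.
These are minimal and exhaustive — every other superkey contains one of them.

{A, E}, {D}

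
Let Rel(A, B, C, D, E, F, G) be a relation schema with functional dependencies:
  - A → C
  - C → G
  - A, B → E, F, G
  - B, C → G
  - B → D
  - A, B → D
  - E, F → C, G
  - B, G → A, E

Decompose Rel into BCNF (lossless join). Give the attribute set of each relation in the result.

Candidate keys of the original relation: {A, B}, {B, C}, {B, E, F}, {B, G}.
{A, B, C, D, E, F, G}: {A} determines {A, C, G} here but is not a superkey — split on A → C, G, giving {A, C, G} and {A, B, D, E, F}.
{A, C, G}: {C} determines {C, G} here but is not a superkey — split on C → G, giving {C, G} and {A, C}.
{C, G} is in BCNF.
{A, C} is in BCNF.
{A, B, D, E, F}: {B} determines {B, D} here but is not a superkey — split on B → D, giving {B, D} and {A, B, E, F}.
{B, D} is in BCNF.
{A, B, E, F} is in BCNF.

{A, B, E, F}; {A, C}; {B, D}; {C, G}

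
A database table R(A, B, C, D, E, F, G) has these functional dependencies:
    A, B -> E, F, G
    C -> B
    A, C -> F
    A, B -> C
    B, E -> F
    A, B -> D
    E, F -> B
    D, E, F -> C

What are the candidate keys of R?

{A} never appears on the right of any FD, so every key must include it.
{A, B}⁺ = {A, B, C, D, E, F, G} — all of the relation — so {A, B} is a candidate key.
{A, C}⁺ = {A, B, C, D, E, F, G} — all of the relation — so {A, C} is a candidate key.
{A, E, F}⁺ = {A, B, C, D, E, F, G} — all of the relation — so {A, E, F} is a candidate key.
No proper subset of any of these is a key, and no other minimal superkey exists.

{A, B}, {A, C}, {A, E, F}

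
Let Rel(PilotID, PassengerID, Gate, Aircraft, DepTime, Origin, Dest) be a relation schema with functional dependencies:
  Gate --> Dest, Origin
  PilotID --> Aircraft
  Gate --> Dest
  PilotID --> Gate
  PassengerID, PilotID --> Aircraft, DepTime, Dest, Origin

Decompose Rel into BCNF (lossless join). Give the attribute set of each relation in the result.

{Aircraft, Gate, PilotID}; {DepTime, PassengerID, PilotID}; {Dest, Gate, Origin}

Candidate key of the original relation: {PassengerID, PilotID}.
{Aircraft, DepTime, Dest, Gate, Origin, PassengerID, PilotID}: {Gate} determines {Dest, Gate, Origin} here but is not a superkey — split on Gate --> Dest, Origin, giving {Dest, Gate, Origin} and {Aircraft, DepTime, Gate, PassengerID, PilotID}.
{Dest, Gate, Origin} has no BCNF violation.
{Aircraft, DepTime, Gate, PassengerID, PilotID}: {PilotID} determines {Aircraft, Gate, PilotID} here but is not a superkey — split on PilotID --> Aircraft, Gate, giving {Aircraft, Gate, PilotID} and {DepTime, PassengerID, PilotID}.
{Aircraft, Gate, PilotID} has no BCNF violation.
{DepTime, PassengerID, PilotID} has no BCNF violation.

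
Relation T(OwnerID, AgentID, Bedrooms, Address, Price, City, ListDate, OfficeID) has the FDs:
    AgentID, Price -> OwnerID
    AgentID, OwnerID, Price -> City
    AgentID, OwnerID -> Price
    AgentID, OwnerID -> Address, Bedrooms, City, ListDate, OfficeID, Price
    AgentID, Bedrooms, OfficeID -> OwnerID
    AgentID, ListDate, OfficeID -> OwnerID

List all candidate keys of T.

{AgentID, Bedrooms, OfficeID}, {AgentID, ListDate, OfficeID}, {AgentID, OwnerID}, {AgentID, Price}

{AgentID} never appears on the right of any FD, so every key must include it.
{AgentID, OwnerID}⁺ = {Address, AgentID, Bedrooms, City, ListDate, OfficeID, OwnerID, Price}, which is every attribute, so {AgentID, OwnerID} is a candidate key.
{AgentID, Price}⁺ = {Address, AgentID, Bedrooms, City, ListDate, OfficeID, OwnerID, Price}, which is every attribute, so {AgentID, Price} is a candidate key.
{AgentID, Bedrooms, OfficeID}⁺ = {Address, AgentID, Bedrooms, City, ListDate, OfficeID, OwnerID, Price}, which is every attribute, so {AgentID, Bedrooms, OfficeID} is a candidate key.
{AgentID, ListDate, OfficeID}⁺ = {Address, AgentID, Bedrooms, City, ListDate, OfficeID, OwnerID, Price}, which is every attribute, so {AgentID, ListDate, OfficeID} is a candidate key.
Any other superkey properly contains one of these, so there are no further candidate keys.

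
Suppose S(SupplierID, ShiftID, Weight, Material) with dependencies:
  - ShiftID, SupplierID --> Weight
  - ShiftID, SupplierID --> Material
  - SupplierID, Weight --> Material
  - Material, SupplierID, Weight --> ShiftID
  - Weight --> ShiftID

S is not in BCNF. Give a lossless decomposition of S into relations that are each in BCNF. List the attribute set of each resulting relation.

{Material, SupplierID, Weight}; {ShiftID, Weight}

Candidate keys of the original relation: {ShiftID, SupplierID}, {SupplierID, Weight}.
In {Material, ShiftID, SupplierID, Weight}, {Weight} is not a superkey ({Weight}⁺ restricted to this set is {ShiftID, Weight}), so split on Weight --> ShiftID into {ShiftID, Weight} and {Material, SupplierID, Weight}.
{ShiftID, Weight} has no BCNF violation.
{Material, SupplierID, Weight} has no BCNF violation.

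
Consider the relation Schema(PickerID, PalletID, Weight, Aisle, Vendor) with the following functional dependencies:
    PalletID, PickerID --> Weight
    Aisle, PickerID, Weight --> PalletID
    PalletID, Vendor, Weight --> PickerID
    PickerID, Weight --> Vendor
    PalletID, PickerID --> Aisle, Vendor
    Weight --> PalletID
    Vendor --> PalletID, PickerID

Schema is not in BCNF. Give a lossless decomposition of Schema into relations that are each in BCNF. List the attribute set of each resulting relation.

{Aisle, PickerID, Vendor, Weight}; {PalletID, Weight}

Candidate keys of the original relation: {PalletID, PickerID}, {PickerID, Weight}, {Vendor}.
{Aisle, PalletID, PickerID, Vendor, Weight}: {Weight} determines {PalletID, Weight} here but is not a superkey — split on Weight --> PalletID, giving {PalletID, Weight} and {Aisle, PickerID, Vendor, Weight}.
{PalletID, Weight} has no BCNF violation.
{Aisle, PickerID, Vendor, Weight} has no BCNF violation.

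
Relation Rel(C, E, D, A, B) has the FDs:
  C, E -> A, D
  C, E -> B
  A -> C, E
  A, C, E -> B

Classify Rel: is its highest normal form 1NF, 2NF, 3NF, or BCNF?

BCNF

Candidate keys: {A}, {C, E}. Prime attributes: {A, C, E}.
The left-hand side of every FD is a superkey, so BCNF is satisfied.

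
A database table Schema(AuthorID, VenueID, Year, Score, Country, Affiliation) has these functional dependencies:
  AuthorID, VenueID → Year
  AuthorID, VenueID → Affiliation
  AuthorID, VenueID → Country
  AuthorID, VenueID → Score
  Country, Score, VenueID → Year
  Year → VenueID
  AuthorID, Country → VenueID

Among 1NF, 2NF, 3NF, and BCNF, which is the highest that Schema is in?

3NF

Candidate keys: {AuthorID, Country}, {AuthorID, VenueID}, {AuthorID, Year}. Prime attributes: {AuthorID, Country, VenueID, Year}.
Country, Score, VenueID → Year breaks BCNF: {Country, Score, VenueID}⁺ = {Country, Score, VenueID, Year}, so {Country, Score, VenueID} is not a superkey.
Since {Year} ⊆ prime attributes and every other non-superkey FD also has a prime right side, the schema is in 3NF.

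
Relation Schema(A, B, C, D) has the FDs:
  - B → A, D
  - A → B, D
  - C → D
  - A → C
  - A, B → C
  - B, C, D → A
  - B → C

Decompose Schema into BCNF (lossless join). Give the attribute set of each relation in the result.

{A, B, C}; {C, D}

Candidate keys of the original relation: {A}, {B}.
{A, B, C, D}: {C} determines {C, D} here but is not a superkey — split on C → D, giving {C, D} and {A, B, C}.
{C, D} is in BCNF.
{A, B, C} is in BCNF.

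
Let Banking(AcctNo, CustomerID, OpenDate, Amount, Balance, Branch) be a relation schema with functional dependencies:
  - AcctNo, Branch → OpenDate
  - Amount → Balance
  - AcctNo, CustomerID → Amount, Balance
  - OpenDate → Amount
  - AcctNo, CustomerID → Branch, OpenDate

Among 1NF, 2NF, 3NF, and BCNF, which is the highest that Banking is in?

Candidate key: {AcctNo, CustomerID}. Prime attributes: {AcctNo, CustomerID}.
For AcctNo, Branch → OpenDate we have {AcctNo, Branch}⁺ = {AcctNo, Amount, Balance, Branch, OpenDate}; {AcctNo, Branch} is not a superkey, so BCNF fails.
Because {OpenDate} is non-prime and the left side of AcctNo, Branch → OpenDate is not a superkey, the relation is not in 3NF.
No proper subset of a key has a non-prime attribute in its closure, so there is no partial dependency; 2NF holds.

2NF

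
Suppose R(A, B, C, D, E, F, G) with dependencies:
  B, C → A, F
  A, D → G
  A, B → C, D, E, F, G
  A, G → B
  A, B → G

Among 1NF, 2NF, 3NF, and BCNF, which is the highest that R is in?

BCNF

Candidate keys: {A, B}, {A, D}, {A, G}, {B, C}. Prime attributes: {A, B, C, D, G}.
Every FD has a superkey on the left, so the relation is in BCNF.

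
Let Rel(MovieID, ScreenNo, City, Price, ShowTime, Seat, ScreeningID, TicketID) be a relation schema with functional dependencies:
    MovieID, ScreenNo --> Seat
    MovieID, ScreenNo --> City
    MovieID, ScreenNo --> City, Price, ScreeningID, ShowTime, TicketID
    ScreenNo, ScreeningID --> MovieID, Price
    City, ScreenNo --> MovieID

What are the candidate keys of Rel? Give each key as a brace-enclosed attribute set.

{City, ScreenNo}, {MovieID, ScreenNo}, {ScreenNo, ScreeningID}

No FD produces {ScreenNo}, so it must be in every candidate key.
{City, ScreenNo} is a candidate key since {City, ScreenNo}⁺ = {City, MovieID, Price, ScreenNo, ScreeningID, Seat, ShowTime, TicketID} covers every attribute.
{MovieID, ScreenNo} is a candidate key since {MovieID, ScreenNo}⁺ = {City, MovieID, Price, ScreenNo, ScreeningID, Seat, ShowTime, TicketID} covers every attribute.
{ScreenNo, ScreeningID} is a candidate key since {ScreenNo, ScreeningID}⁺ = {City, MovieID, Price, ScreenNo, ScreeningID, Seat, ShowTime, TicketID} covers every attribute.
These are minimal and exhaustive — every other superkey contains one of them.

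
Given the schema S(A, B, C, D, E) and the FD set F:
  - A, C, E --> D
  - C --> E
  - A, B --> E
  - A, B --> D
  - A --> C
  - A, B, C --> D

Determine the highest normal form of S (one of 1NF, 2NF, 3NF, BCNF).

Candidate key: {A, B}. Prime attributes: {A, B}.
For A, C, E --> D we have {A, C, E}⁺ = {A, C, D, E}; {A, C, E} is not a superkey, so BCNF fails.
A, C, E --> D has non-prime {D} on the right and a non-superkey on the left, so 3NF fails.
The proper key subset {A} of {A, B} determines non-prime {C, D, E}, so the relation is not even in 2NF.

1NF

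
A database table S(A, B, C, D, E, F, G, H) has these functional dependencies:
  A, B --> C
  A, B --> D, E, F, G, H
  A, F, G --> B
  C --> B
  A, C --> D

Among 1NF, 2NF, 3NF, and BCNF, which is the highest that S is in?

3NF

Candidate keys: {A, B}, {A, C}, {A, F, G}. Prime attributes: {A, B, C, F, G}.
For C --> B we have {C}⁺ = {B, C}; {C} is not a superkey, so BCNF fails.
But every attribute on its right side ({B}) is prime, and the same holds for every other non-superkey FD, so 3NF still holds.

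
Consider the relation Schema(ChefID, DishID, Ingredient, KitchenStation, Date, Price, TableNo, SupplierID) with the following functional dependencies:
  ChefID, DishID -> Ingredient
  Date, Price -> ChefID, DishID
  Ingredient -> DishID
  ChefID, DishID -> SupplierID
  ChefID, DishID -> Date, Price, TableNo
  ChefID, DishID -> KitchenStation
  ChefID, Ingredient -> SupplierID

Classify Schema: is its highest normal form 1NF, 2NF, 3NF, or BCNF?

3NF

Candidate keys: {ChefID, DishID}, {ChefID, Ingredient}, {Date, Price}. Prime attributes: {ChefID, Date, DishID, Ingredient, Price}.
Ingredient -> DishID: {Ingredient}⁺ = {DishID, Ingredient}, which is not all of the attributes, so the left side is not a superkey — BCNF is violated.
Its right-hand attributes {DishID} are all prime, as are those of every other non-superkey FD — the relation is in 3NF.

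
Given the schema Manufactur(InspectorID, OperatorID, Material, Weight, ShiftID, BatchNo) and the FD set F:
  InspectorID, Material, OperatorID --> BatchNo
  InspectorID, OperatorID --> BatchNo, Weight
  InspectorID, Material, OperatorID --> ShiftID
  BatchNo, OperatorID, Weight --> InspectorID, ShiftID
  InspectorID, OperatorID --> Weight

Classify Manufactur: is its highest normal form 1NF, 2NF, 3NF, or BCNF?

Candidate keys: {BatchNo, Material, OperatorID, Weight}, {InspectorID, Material, OperatorID}. Prime attributes: {BatchNo, InspectorID, Material, OperatorID, Weight}.
For InspectorID, OperatorID --> BatchNo, Weight we have {InspectorID, OperatorID}⁺ = {BatchNo, InspectorID, OperatorID, ShiftID, Weight}; {InspectorID, OperatorID} is not a superkey, so BCNF fails.
BatchNo, OperatorID, Weight --> InspectorID, ShiftID has non-prime {ShiftID} on the right and a non-superkey on the left, so 3NF fails.
{InspectorID, OperatorID} is a proper subset of the key {InspectorID, Material, OperatorID}, and {InspectorID, OperatorID}⁺ contains the non-prime attribute {ShiftID} — a partial dependency, so 2NF is violated.

1NF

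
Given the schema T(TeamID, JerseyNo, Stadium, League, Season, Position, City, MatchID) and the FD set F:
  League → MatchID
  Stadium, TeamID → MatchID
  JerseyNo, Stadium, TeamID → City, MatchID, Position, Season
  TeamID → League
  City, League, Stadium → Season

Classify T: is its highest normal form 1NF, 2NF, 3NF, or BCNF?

Candidate key: {JerseyNo, Stadium, TeamID}. Prime attributes: {JerseyNo, Stadium, TeamID}.
For League → MatchID we have {League}⁺ = {League, MatchID}; {League} is not a superkey, so BCNF fails.
League → MatchID has non-prime {MatchID} on the right and a non-superkey on the left, so 3NF fails.
Since {TeamID} ⊂ {JerseyNo, Stadium, TeamID} and {TeamID}⁺ ⊇ {League, MatchID} with {League, MatchID} non-prime, there is a partial dependency; 2NF fails.

1NF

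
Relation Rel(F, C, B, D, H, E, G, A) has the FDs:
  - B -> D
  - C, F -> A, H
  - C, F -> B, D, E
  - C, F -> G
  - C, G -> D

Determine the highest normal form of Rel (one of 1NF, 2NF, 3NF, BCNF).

Candidate key: {C, F}. Prime attributes: {C, F}.
B -> D: {B}⁺ = {B, D}, which is not all of the attributes, so the left side is not a superkey — BCNF is violated.
Because {D} is non-prime and the left side of B -> D is not a superkey, the relation is not in 3NF.
Checking every proper subset of each key, none determines a non-prime attribute — 2NF is satisfied.

2NF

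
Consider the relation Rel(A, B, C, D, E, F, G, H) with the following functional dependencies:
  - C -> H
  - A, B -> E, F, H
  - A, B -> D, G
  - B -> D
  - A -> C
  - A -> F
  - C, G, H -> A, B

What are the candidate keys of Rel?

{A, B}, {A, G}, {C, G}

{A, B}⁺ = {A, B, C, D, E, F, G, H}, which is every attribute, so {A, B} is a candidate key.
{A, G}⁺ = {A, B, C, D, E, F, G, H}, which is every attribute, so {A, G} is a candidate key.
{C, G}⁺ = {A, B, C, D, E, F, G, H}, which is every attribute, so {C, G} is a candidate key.
No proper subset of any of these is a key, and no other minimal superkey exists.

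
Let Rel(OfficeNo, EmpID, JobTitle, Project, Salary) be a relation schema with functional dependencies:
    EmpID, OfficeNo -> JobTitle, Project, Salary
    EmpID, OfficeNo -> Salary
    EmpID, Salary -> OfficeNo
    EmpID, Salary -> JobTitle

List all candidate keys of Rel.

Attributes never on any right-hand side: {EmpID} — every candidate key must contain it.
{EmpID, OfficeNo}⁺ = {EmpID, JobTitle, OfficeNo, Project, Salary}, which is every attribute, so {EmpID, OfficeNo} is a candidate key.
{EmpID, Salary}⁺ = {EmpID, JobTitle, OfficeNo, Project, Salary}, which is every attribute, so {EmpID, Salary} is a candidate key.
These are minimal and exhaustive — every other superkey contains one of them.

{EmpID, OfficeNo}, {EmpID, Salary}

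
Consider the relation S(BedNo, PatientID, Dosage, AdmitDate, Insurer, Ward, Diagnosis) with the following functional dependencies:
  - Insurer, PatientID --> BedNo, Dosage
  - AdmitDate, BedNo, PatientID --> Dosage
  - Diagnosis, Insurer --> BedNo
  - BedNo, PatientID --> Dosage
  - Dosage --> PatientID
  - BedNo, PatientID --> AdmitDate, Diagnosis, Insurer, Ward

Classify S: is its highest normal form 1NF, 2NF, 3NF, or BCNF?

Candidate keys: {BedNo, Dosage}, {BedNo, PatientID}, {Dosage, Insurer}, {Insurer, PatientID}. Prime attributes: {BedNo, Dosage, Insurer, PatientID}.
Diagnosis, Insurer --> BedNo: {Diagnosis, Insurer}⁺ = {BedNo, Diagnosis, Insurer}, which is not all of the attributes, so the left side is not a superkey — BCNF is violated.
Its right-hand attributes {BedNo} are all prime, as are those of every other non-superkey FD — the relation is in 3NF.

3NF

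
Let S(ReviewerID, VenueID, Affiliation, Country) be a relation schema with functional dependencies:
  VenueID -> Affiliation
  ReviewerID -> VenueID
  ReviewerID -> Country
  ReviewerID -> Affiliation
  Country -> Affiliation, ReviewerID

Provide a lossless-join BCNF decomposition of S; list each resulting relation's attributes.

{Affiliation, VenueID}; {Country, ReviewerID, VenueID}

Candidate keys of the original relation: {Country}, {ReviewerID}.
{Affiliation, Country, ReviewerID, VenueID}: {VenueID} determines {Affiliation, VenueID} here but is not a superkey — split on VenueID -> Affiliation, giving {Affiliation, VenueID} and {Country, ReviewerID, VenueID}.
{Affiliation, VenueID} has no BCNF violation.
{Country, ReviewerID, VenueID} has no BCNF violation.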